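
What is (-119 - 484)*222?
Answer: -133866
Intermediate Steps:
(-119 - 484)*222 = -603*222 = -133866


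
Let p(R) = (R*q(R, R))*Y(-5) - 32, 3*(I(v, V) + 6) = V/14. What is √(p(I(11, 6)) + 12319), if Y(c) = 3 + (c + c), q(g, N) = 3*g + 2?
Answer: 6*√15855/7 ≈ 107.93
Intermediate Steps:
q(g, N) = 2 + 3*g
I(v, V) = -6 + V/42 (I(v, V) = -6 + (V/14)/3 = -6 + V/42)
Y(c) = 3 + 2*c
p(R) = -32 - 7*R*(2 + 3*R) (p(R) = (R*(2 + 3*R))*(3 + 2*(-5)) - 32 = (R*(2 + 3*R))*(3 - 10) - 32 = (R*(2 + 3*R))*(-7) - 32 = -7*R*(2 + 3*R) - 32 = -32 - 7*R*(2 + 3*R))
√(p(I(11, 6)) + 12319) = √((-32 - 7*(-6 + (1/42)*6)*(2 + 3*(-6 + (1/42)*6))) + 12319) = √((-32 - 7*(-6 + ⅐)*(2 + 3*(-6 + ⅐))) + 12319) = √((-32 - 7*(-41/7)*(2 + 3*(-41/7))) + 12319) = √((-32 - 7*(-41/7)*(2 - 123/7)) + 12319) = √((-32 - 7*(-41/7)*(-109/7)) + 12319) = √((-32 - 4469/7) + 12319) = √(-4693/7 + 12319) = √(81540/7) = 6*√15855/7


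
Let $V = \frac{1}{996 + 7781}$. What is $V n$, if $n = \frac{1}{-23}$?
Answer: $- \frac{1}{201871} \approx -4.9537 \cdot 10^{-6}$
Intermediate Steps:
$V = \frac{1}{8777} \approx 0.00011393$
$n = - \frac{1}{23} \approx -0.043478$
$V n = \frac{1}{8777} \left(- \frac{1}{23}\right) = - \frac{1}{201871}$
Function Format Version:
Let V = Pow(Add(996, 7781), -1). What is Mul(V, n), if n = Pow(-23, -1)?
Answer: Rational(-1, 201871) ≈ -4.9537e-6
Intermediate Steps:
V = Rational(1, 8777) (V = Pow(8777, -1) = Rational(1, 8777) ≈ 0.00011393)
n = Rational(-1, 23) ≈ -0.043478
Mul(V, n) = Mul(Rational(1, 8777), Rational(-1, 23)) = Rational(-1, 201871)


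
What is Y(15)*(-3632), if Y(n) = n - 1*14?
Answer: -3632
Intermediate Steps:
Y(n) = -14 + n (Y(n) = n - 14 = -14 + n)
Y(15)*(-3632) = (-14 + 15)*(-3632) = 1*(-3632) = -3632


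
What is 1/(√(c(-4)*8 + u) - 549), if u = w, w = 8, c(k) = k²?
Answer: -549/301265 - 2*√34/301265 ≈ -0.0018610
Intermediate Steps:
u = 8
1/(√(c(-4)*8 + u) - 549) = 1/(√((-4)²*8 + 8) - 549) = 1/(√(16*8 + 8) - 549) = 1/(√(128 + 8) - 549) = 1/(√136 - 549) = 1/(2*√34 - 549) = 1/(-549 + 2*√34)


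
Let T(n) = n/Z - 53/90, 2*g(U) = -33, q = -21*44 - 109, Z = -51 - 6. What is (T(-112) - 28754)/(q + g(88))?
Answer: 49166987/1794645 ≈ 27.396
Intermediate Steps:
Z = -57
q = -1033 (q = -924 - 109 = -1033)
g(U) = -33/2 (g(U) = (½)*(-33) = -33/2)
T(n) = -53/90 - n/57 (T(n) = n/(-57) - 53/90 = n*(-1/57) - 53*1/90 = -n/57 - 53/90 = -53/90 - n/57)
(T(-112) - 28754)/(q + g(88)) = ((-53/90 - 1/57*(-112)) - 28754)/(-1033 - 33/2) = ((-53/90 + 112/57) - 28754)/(-2099/2) = (2353/1710 - 28754)*(-2/2099) = -49166987/1710*(-2/2099) = 49166987/1794645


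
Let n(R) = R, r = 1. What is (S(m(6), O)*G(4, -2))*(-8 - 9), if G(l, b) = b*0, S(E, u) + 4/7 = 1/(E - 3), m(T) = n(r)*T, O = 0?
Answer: 0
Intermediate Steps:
m(T) = T (m(T) = 1*T = T)
S(E, u) = -4/7 + 1/(-3 + E) (S(E, u) = -4/7 + 1/(E - 3) = -4/7 + 1/(-3 + E))
G(l, b) = 0
(S(m(6), O)*G(4, -2))*(-8 - 9) = (((19 - 4*6)/(7*(-3 + 6)))*0)*(-8 - 9) = (((⅐)*(19 - 24)/3)*0)*(-17) = (((⅐)*(⅓)*(-5))*0)*(-17) = -5/21*0*(-17) = 0*(-17) = 0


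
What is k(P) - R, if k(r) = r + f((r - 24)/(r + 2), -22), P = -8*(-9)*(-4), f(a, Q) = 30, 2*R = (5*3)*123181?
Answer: -1848231/2 ≈ -9.2412e+5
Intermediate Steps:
R = 1847715/2 (R = ((5*3)*123181)/2 = (15*123181)/2 = (½)*1847715 = 1847715/2 ≈ 9.2386e+5)
P = -288 (P = 72*(-4) = -288)
k(r) = 30 + r (k(r) = r + 30 = 30 + r)
k(P) - R = (30 - 288) - 1*1847715/2 = -258 - 1847715/2 = -1848231/2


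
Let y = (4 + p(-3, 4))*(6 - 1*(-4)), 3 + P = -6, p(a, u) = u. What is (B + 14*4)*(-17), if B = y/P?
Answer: -7208/9 ≈ -800.89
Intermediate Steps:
P = -9 (P = -3 - 6 = -9)
y = 80 (y = (4 + 4)*(6 - 1*(-4)) = 8*(6 + 4) = 8*10 = 80)
B = -80/9 (B = 80/(-9) = 80*(-⅑) = -80/9 ≈ -8.8889)
(B + 14*4)*(-17) = (-80/9 + 14*4)*(-17) = (-80/9 + 56)*(-17) = (424/9)*(-17) = -7208/9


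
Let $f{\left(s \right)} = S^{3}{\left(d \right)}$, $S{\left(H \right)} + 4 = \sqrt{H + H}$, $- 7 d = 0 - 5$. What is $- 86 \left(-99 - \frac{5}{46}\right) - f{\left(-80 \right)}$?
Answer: $\frac{1385323}{161} - \frac{346 \sqrt{70}}{49} \approx 8545.4$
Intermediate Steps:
$d = \frac{5}{7}$ ($d = - \frac{0 - 5}{7} = \left(- \frac{1}{7}\right) \left(-5\right) = \frac{5}{7} \approx 0.71429$)
$S{\left(H \right)} = -4 + \sqrt{2} \sqrt{H}$ ($S{\left(H \right)} = -4 + \sqrt{H + H} = -4 + \sqrt{2 H} = -4 + \sqrt{2} \sqrt{H}$)
$f{\left(s \right)} = \left(-4 + \frac{\sqrt{70}}{7}\right)^{3}$ ($f{\left(s \right)} = \left(-4 + \sqrt{2} \sqrt{\frac{5}{7}}\right)^{3} = \left(-4 + \sqrt{2} \frac{\sqrt{35}}{7}\right)^{3} = \left(-4 + \frac{\sqrt{70}}{7}\right)^{3}$)
$- 86 \left(-99 - \frac{5}{46}\right) - f{\left(-80 \right)} = - 86 \left(-99 - \frac{5}{46}\right) - \left(- \frac{568}{7} + \frac{346 \sqrt{70}}{49}\right) = - 86 \left(-99 - \frac{5}{46}\right) + \left(\frac{568}{7} - \frac{346 \sqrt{70}}{49}\right) = \left(-86\right) \left(- \frac{4559}{46}\right) + \left(\frac{568}{7} - \frac{346 \sqrt{70}}{49}\right) = \frac{196037}{23} + \left(\frac{568}{7} - \frac{346 \sqrt{70}}{49}\right) = \frac{1385323}{161} - \frac{346 \sqrt{70}}{49}$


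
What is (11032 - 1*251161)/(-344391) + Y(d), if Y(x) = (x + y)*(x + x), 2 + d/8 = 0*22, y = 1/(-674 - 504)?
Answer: 34668083775/67615433 ≈ 512.72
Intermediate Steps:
y = -1/1178 (y = 1/(-1178) = -1/1178 ≈ -0.00084890)
d = -16 (d = -16 + 8*(0*22) = -16 + 8*0 = -16 + 0 = -16)
Y(x) = 2*x*(-1/1178 + x) (Y(x) = (x - 1/1178)*(x + x) = (-1/1178 + x)*(2*x) = 2*x*(-1/1178 + x))
(11032 - 1*251161)/(-344391) + Y(d) = (11032 - 1*251161)/(-344391) + (1/589)*(-16)*(-1 + 1178*(-16)) = (11032 - 251161)*(-1/344391) + (1/589)*(-16)*(-1 - 18848) = -240129*(-1/344391) + (1/589)*(-16)*(-18849) = 80043/114797 + 301584/589 = 34668083775/67615433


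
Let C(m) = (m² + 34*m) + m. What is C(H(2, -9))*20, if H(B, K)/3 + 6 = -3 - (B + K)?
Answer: -3480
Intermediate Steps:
H(B, K) = -27 - 3*B - 3*K (H(B, K) = -18 + 3*(-3 - (B + K)) = -18 + 3*(-3 + (-B - K)) = -18 + 3*(-3 - B - K) = -18 + (-9 - 3*B - 3*K) = -27 - 3*B - 3*K)
C(m) = m² + 35*m
C(H(2, -9))*20 = ((-27 - 3*2 - 3*(-9))*(35 + (-27 - 3*2 - 3*(-9))))*20 = ((-27 - 6 + 27)*(35 + (-27 - 6 + 27)))*20 = -6*(35 - 6)*20 = -6*29*20 = -174*20 = -3480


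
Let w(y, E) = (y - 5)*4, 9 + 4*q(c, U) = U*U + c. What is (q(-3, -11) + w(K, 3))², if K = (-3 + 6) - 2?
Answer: 2025/16 ≈ 126.56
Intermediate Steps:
q(c, U) = -9/4 + c/4 + U²/4 (q(c, U) = -9/4 + (U*U + c)/4 = -9/4 + (U² + c)/4 = -9/4 + (c + U²)/4 = -9/4 + (c/4 + U²/4) = -9/4 + c/4 + U²/4)
K = 1 (K = 3 - 2 = 1)
w(y, E) = -20 + 4*y (w(y, E) = (-5 + y)*4 = -20 + 4*y)
(q(-3, -11) + w(K, 3))² = ((-9/4 + (¼)*(-3) + (¼)*(-11)²) + (-20 + 4*1))² = ((-9/4 - ¾ + (¼)*121) + (-20 + 4))² = ((-9/4 - ¾ + 121/4) - 16)² = (109/4 - 16)² = (45/4)² = 2025/16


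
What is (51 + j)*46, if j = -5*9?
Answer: 276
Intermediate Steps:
j = -45
(51 + j)*46 = (51 - 45)*46 = 6*46 = 276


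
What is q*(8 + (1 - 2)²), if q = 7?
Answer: 63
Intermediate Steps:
q*(8 + (1 - 2)²) = 7*(8 + (1 - 2)²) = 7*(8 + (-1)²) = 7*(8 + 1) = 7*9 = 63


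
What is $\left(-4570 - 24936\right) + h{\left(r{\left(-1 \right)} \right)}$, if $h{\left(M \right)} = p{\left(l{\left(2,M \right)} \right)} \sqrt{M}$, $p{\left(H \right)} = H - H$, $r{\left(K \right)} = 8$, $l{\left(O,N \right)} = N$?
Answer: $-29506$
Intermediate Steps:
$p{\left(H \right)} = 0$
$h{\left(M \right)} = 0$ ($h{\left(M \right)} = 0 \sqrt{M} = 0$)
$\left(-4570 - 24936\right) + h{\left(r{\left(-1 \right)} \right)} = \left(-4570 - 24936\right) + 0 = -29506 + 0 = -29506$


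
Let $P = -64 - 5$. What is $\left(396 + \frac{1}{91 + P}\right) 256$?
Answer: $\frac{1115264}{11} \approx 1.0139 \cdot 10^{5}$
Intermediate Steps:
$P = -69$ ($P = -64 - 5 = -69$)
$\left(396 + \frac{1}{91 + P}\right) 256 = \left(396 + \frac{1}{91 - 69}\right) 256 = \left(396 + \frac{1}{22}\right) 256 = \frac{8713}{22} \cdot 256 = \frac{1115264}{11}$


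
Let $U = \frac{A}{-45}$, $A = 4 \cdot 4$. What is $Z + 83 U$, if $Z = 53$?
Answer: $\frac{1057}{45} \approx 23.489$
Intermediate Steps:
$A = 16$
$U = - \frac{16}{45}$ ($U = \frac{16}{-45} = 16 \left(- \frac{1}{45}\right) = - \frac{16}{45} \approx -0.35556$)
$Z + 83 U = 53 + 83 \left(- \frac{16}{45}\right) = 53 - \frac{1328}{45} = \frac{1057}{45}$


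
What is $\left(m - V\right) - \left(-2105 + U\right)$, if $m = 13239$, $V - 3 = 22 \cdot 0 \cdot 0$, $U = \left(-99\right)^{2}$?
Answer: $5540$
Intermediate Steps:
$U = 9801$
$V = 3$ ($V = 3 + 22 \cdot 0 \cdot 0 = 3 + 0 \cdot 0 = 3 + 0 = 3$)
$\left(m - V\right) - \left(-2105 + U\right) = \left(13239 - 3\right) - \left(-2105 + 9801\right) = \left(13239 - 3\right) - 7696 = 13236 - 7696 = 5540$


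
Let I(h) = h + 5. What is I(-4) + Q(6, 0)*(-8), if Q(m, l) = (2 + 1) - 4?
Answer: 9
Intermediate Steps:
I(h) = 5 + h
Q(m, l) = -1 (Q(m, l) = 3 - 4 = -1)
I(-4) + Q(6, 0)*(-8) = (5 - 4) - 1*(-8) = 1 + 8 = 9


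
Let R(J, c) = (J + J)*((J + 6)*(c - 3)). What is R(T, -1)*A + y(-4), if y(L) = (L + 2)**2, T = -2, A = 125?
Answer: 8004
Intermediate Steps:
R(J, c) = 2*J*(-3 + c)*(6 + J) (R(J, c) = (2*J)*((6 + J)*(-3 + c)) = (2*J)*((-3 + c)*(6 + J)) = 2*J*(-3 + c)*(6 + J))
y(L) = (2 + L)**2
R(T, -1)*A + y(-4) = (2*(-2)*(-18 - 3*(-2) + 6*(-1) - 2*(-1)))*125 + (2 - 4)**2 = (2*(-2)*(-18 + 6 - 6 + 2))*125 + (-2)**2 = (2*(-2)*(-16))*125 + 4 = 64*125 + 4 = 8000 + 4 = 8004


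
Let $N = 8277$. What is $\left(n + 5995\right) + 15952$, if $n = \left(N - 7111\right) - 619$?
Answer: $22494$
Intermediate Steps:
$n = 547$ ($n = \left(8277 - 7111\right) - 619 = 1166 - 619 = 547$)
$\left(n + 5995\right) + 15952 = \left(547 + 5995\right) + 15952 = 6542 + 15952 = 22494$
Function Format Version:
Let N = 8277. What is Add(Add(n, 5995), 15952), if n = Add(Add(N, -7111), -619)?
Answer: 22494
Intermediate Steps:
n = 547 (n = Add(Add(8277, -7111), -619) = Add(1166, -619) = 547)
Add(Add(n, 5995), 15952) = Add(Add(547, 5995), 15952) = Add(6542, 15952) = 22494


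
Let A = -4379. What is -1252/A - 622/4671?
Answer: 3124354/20454309 ≈ 0.15275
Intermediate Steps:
-1252/A - 622/4671 = -1252/(-4379) - 622/4671 = -1252*(-1/4379) - 622*1/4671 = 1252/4379 - 622/4671 = 3124354/20454309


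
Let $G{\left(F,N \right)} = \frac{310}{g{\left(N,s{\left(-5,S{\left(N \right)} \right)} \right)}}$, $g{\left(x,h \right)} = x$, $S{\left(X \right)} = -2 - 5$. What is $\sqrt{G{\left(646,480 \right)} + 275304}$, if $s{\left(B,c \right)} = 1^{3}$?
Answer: $\frac{\sqrt{39643869}}{12} \approx 524.7$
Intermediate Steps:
$S{\left(X \right)} = -7$ ($S{\left(X \right)} = -2 - 5 = -7$)
$s{\left(B,c \right)} = 1$
$G{\left(F,N \right)} = \frac{310}{N}$
$\sqrt{G{\left(646,480 \right)} + 275304} = \sqrt{\frac{310}{480} + 275304} = \sqrt{310 \cdot \frac{1}{480} + 275304} = \sqrt{\frac{31}{48} + 275304} = \sqrt{\frac{13214623}{48}} = \frac{\sqrt{39643869}}{12}$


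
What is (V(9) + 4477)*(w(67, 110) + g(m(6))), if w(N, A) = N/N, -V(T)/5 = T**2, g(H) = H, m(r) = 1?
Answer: 8144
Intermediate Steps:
V(T) = -5*T**2
w(N, A) = 1
(V(9) + 4477)*(w(67, 110) + g(m(6))) = (-5*9**2 + 4477)*(1 + 1) = (-5*81 + 4477)*2 = (-405 + 4477)*2 = 4072*2 = 8144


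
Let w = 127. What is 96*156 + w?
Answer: 15103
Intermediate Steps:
96*156 + w = 96*156 + 127 = 14976 + 127 = 15103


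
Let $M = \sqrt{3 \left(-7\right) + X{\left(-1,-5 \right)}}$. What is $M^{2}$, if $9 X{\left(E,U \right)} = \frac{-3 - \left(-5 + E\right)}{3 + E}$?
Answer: $- \frac{125}{6} \approx -20.833$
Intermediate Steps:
$X{\left(E,U \right)} = \frac{2 - E}{9 \left(3 + E\right)}$ ($X{\left(E,U \right)} = \frac{\left(-3 - \left(-5 + E\right)\right) \frac{1}{3 + E}}{9} = \frac{\left(2 - E\right) \frac{1}{3 + E}}{9} = \frac{\frac{1}{3 + E} \left(2 - E\right)}{9} = \frac{2 - E}{9 \left(3 + E\right)}$)
$M = \frac{5 i \sqrt{30}}{6}$ ($M = \sqrt{3 \left(-7\right) + \frac{2 - -1}{9 \left(3 - 1\right)}} = \sqrt{-21 + \frac{2 + 1}{9 \cdot 2}} = \sqrt{-21 + \frac{1}{9} \cdot \frac{1}{2} \cdot 3} = \sqrt{-21 + \frac{1}{6}} = \sqrt{- \frac{125}{6}} = \frac{5 i \sqrt{30}}{6} \approx 4.5644 i$)
$M^{2} = \left(\frac{5 i \sqrt{30}}{6}\right)^{2} = - \frac{125}{6}$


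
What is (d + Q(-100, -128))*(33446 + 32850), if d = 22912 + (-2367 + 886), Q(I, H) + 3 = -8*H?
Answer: 1488477792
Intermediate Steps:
Q(I, H) = -3 - 8*H
d = 21431 (d = 22912 - 1481 = 21431)
(d + Q(-100, -128))*(33446 + 32850) = (21431 + (-3 - 8*(-128)))*(33446 + 32850) = (21431 + (-3 + 1024))*66296 = (21431 + 1021)*66296 = 22452*66296 = 1488477792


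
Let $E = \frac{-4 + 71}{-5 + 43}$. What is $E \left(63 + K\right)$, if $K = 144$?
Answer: $\frac{13869}{38} \approx 364.97$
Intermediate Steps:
$E = \frac{67}{38} \approx 1.7632$
$E \left(63 + K\right) = \frac{67 \left(63 + 144\right)}{38} = \frac{67}{38} \cdot 207 = \frac{13869}{38}$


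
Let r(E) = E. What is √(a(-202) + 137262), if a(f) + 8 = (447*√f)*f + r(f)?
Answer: √(137052 - 90294*I*√202) ≈ 844.89 - 759.46*I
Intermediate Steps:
a(f) = -8 + f + 447*f^(3/2) (a(f) = -8 + ((447*√f)*f + f) = -8 + (447*f^(3/2) + f) = -8 + (f + 447*f^(3/2)) = -8 + f + 447*f^(3/2))
√(a(-202) + 137262) = √((-8 - 202 + 447*(-202)^(3/2)) + 137262) = √((-8 - 202 + 447*(-202*I*√202)) + 137262) = √((-8 - 202 - 90294*I*√202) + 137262) = √((-210 - 90294*I*√202) + 137262) = √(137052 - 90294*I*√202)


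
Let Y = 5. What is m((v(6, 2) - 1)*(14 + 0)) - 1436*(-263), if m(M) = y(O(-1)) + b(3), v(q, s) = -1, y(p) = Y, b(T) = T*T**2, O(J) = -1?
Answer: 377700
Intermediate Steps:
b(T) = T**3
y(p) = 5
m(M) = 32 (m(M) = 5 + 3**3 = 5 + 27 = 32)
m((v(6, 2) - 1)*(14 + 0)) - 1436*(-263) = 32 - 1436*(-263) = 32 + 377668 = 377700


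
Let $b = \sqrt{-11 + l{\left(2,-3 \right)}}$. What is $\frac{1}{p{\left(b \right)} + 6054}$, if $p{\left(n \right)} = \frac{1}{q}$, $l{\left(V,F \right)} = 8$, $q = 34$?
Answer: $\frac{34}{205837} \approx 0.00016518$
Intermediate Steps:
$b = i \sqrt{3}$ ($b = \sqrt{-11 + 8} = \sqrt{-3} = i \sqrt{3} \approx 1.732 i$)
$p{\left(n \right)} = \frac{1}{34}$
$\frac{1}{p{\left(b \right)} + 6054} = \frac{1}{\frac{1}{34} + 6054} = \frac{1}{\frac{205837}{34}} = \frac{34}{205837}$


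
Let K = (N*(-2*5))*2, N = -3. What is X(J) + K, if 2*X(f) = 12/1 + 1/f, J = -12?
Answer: 1583/24 ≈ 65.958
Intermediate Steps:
X(f) = 6 + 1/(2*f) (X(f) = (12/1 + 1/f)/2 = (12*1 + 1/f)/2 = (12 + 1/f)/2 = 6 + 1/(2*f))
K = 60 (K = -(-6)*5*2 = -3*(-10)*2 = 30*2 = 60)
X(J) + K = (6 + (1/2)/(-12)) + 60 = (6 + (1/2)*(-1/12)) + 60 = (6 - 1/24) + 60 = 143/24 + 60 = 1583/24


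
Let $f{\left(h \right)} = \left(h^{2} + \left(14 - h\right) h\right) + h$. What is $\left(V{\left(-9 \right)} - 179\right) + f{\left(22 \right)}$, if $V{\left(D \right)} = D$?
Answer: $142$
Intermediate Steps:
$f{\left(h \right)} = h + h^{2} + h \left(14 - h\right)$ ($f{\left(h \right)} = \left(h^{2} + h \left(14 - h\right)\right) + h = h + h^{2} + h \left(14 - h\right)$)
$\left(V{\left(-9 \right)} - 179\right) + f{\left(22 \right)} = \left(-9 - 179\right) + 15 \cdot 22 = -188 + 330 = 142$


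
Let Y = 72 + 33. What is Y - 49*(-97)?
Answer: 4858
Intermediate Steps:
Y = 105
Y - 49*(-97) = 105 - 49*(-97) = 105 + 4753 = 4858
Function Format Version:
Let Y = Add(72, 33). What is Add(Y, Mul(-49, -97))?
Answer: 4858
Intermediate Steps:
Y = 105
Add(Y, Mul(-49, -97)) = Add(105, Mul(-49, -97)) = Add(105, 4753) = 4858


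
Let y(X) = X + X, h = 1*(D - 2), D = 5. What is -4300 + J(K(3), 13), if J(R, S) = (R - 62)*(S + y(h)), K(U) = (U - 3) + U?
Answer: -5421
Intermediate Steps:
K(U) = -3 + 2*U (K(U) = (-3 + U) + U = -3 + 2*U)
h = 3 (h = 1*(5 - 2) = 1*3 = 3)
y(X) = 2*X
J(R, S) = (-62 + R)*(6 + S) (J(R, S) = (R - 62)*(S + 2*3) = (-62 + R)*(S + 6) = (-62 + R)*(6 + S))
-4300 + J(K(3), 13) = -4300 + (-372 - 62*13 + 6*(-3 + 2*3) + (-3 + 2*3)*13) = -4300 + (-372 - 806 + 6*(-3 + 6) + (-3 + 6)*13) = -4300 + (-372 - 806 + 6*3 + 3*13) = -4300 + (-372 - 806 + 18 + 39) = -4300 - 1121 = -5421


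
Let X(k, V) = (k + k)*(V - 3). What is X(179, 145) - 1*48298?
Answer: 2538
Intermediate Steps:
X(k, V) = 2*k*(-3 + V) (X(k, V) = (2*k)*(-3 + V) = 2*k*(-3 + V))
X(179, 145) - 1*48298 = 2*179*(-3 + 145) - 1*48298 = 2*179*142 - 48298 = 50836 - 48298 = 2538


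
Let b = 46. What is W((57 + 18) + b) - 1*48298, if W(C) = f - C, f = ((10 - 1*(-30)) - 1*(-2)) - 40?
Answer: -48417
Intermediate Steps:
f = 2 (f = ((10 + 30) + 2) - 40 = (40 + 2) - 40 = 42 - 40 = 2)
W(C) = 2 - C
W((57 + 18) + b) - 1*48298 = (2 - ((57 + 18) + 46)) - 1*48298 = (2 - (75 + 46)) - 48298 = (2 - 1*121) - 48298 = (2 - 121) - 48298 = -119 - 48298 = -48417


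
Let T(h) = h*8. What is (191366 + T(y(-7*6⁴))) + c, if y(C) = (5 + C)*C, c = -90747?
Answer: 658147211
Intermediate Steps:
y(C) = C*(5 + C)
T(h) = 8*h
(191366 + T(y(-7*6⁴))) + c = (191366 + 8*((-7*6⁴)*(5 - 7*6⁴))) - 90747 = (191366 + 8*((-7*1296)*(5 - 7*1296))) - 90747 = (191366 + 8*(-9072*(5 - 9072))) - 90747 = (191366 + 8*(-9072*(-9067))) - 90747 = (191366 + 8*82255824) - 90747 = (191366 + 658046592) - 90747 = 658237958 - 90747 = 658147211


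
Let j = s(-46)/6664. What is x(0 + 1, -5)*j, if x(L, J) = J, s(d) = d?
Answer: 115/3332 ≈ 0.034514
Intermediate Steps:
j = -23/3332 (j = -46/6664 = -46*1/6664 = -23/3332 ≈ -0.0069028)
x(0 + 1, -5)*j = -5*(-23/3332) = 115/3332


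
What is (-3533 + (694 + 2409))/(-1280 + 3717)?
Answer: -430/2437 ≈ -0.17645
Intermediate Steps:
(-3533 + (694 + 2409))/(-1280 + 3717) = (-3533 + 3103)/2437 = -430*1/2437 = -430/2437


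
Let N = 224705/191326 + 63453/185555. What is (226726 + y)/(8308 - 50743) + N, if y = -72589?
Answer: -212506081005457/100433731985970 ≈ -2.1159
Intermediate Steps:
N = 53835344953/35501495930 (N = 224705*(1/191326) + 63453*(1/185555) = 224705/191326 + 63453/185555 = 53835344953/35501495930 ≈ 1.5164)
(226726 + y)/(8308 - 50743) + N = (226726 - 72589)/(8308 - 50743) + 53835344953/35501495930 = 154137/(-42435) + 53835344953/35501495930 = 154137*(-1/42435) + 53835344953/35501495930 = -51379/14145 + 53835344953/35501495930 = -212506081005457/100433731985970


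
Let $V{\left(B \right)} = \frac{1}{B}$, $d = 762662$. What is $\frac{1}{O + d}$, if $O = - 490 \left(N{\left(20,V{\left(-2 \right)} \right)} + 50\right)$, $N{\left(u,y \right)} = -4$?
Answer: $\frac{1}{740122} \approx 1.3511 \cdot 10^{-6}$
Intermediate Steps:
$O = -22540$ ($O = - 490 \left(-4 + 50\right) = \left(-490\right) 46 = -22540$)
$\frac{1}{O + d} = \frac{1}{-22540 + 762662} = \frac{1}{740122}$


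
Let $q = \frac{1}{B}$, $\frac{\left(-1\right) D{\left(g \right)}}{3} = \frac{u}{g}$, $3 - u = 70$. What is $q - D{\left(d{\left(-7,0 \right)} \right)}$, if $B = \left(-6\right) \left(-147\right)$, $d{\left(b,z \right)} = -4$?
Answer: $\frac{88643}{1764} \approx 50.251$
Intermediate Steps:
$u = -67$ ($u = 3 - 70 = -67$)
$B = 882$
$D{\left(g \right)} = \frac{201}{g}$ ($D{\left(g \right)} = - 3 \left(- \frac{67}{g}\right) = \frac{201}{g}$)
$q = \frac{1}{882} \approx 0.0011338$
$q - D{\left(d{\left(-7,0 \right)} \right)} = \frac{1}{882} - \frac{201}{-4} = \frac{1}{882} - 201 \left(- \frac{1}{4}\right) = \frac{1}{882} - - \frac{201}{4} = \frac{1}{882} + \frac{201}{4} = \frac{88643}{1764}$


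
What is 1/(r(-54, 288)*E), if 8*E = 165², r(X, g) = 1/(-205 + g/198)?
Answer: -17912/299475 ≈ -0.059811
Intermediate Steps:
r(X, g) = 1/(-205 + g/198) (r(X, g) = 1/(-205 + g*(1/198)) = 1/(-205 + g/198))
E = 27225/8 (E = (⅛)*165² = (⅛)*27225 = 27225/8 ≈ 3403.1)
1/(r(-54, 288)*E) = 1/(((198/(-40590 + 288)))*(27225/8)) = (8/27225)/(198/(-40302)) = (8/27225)/(198*(-1/40302)) = (8/27225)/(-11/2239) = -2239/11*8/27225 = -17912/299475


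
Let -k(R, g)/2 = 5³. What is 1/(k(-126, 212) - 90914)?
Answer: -1/91164 ≈ -1.0969e-5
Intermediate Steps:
k(R, g) = -250 (k(R, g) = -2*5³ = -2*125 = -250)
1/(k(-126, 212) - 90914) = 1/(-250 - 90914) = 1/(-91164) = -1/91164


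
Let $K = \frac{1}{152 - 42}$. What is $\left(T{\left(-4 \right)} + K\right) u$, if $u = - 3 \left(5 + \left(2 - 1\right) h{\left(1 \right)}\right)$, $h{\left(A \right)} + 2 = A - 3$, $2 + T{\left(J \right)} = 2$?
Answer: $- \frac{3}{110} \approx -0.027273$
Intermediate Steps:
$T{\left(J \right)} = 0$ ($T{\left(J \right)} = -2 + 2 = 0$)
$h{\left(A \right)} = -5 + A$ ($h{\left(A \right)} = -2 + \left(A - 3\right) = -2 + \left(-3 + A\right) = -5 + A$)
$K = \frac{1}{110} \approx 0.0090909$
$u = -3$ ($u = - 3 \left(5 + \left(2 - 1\right) \left(-5 + 1\right)\right) = - 3 \left(5 + 1 \left(-4\right)\right) = - 3 \left(5 - 4\right) = \left(-3\right) 1 = -3$)
$\left(T{\left(-4 \right)} + K\right) u = \left(0 + \frac{1}{110}\right) \left(-3\right) = \frac{1}{110} \left(-3\right) = - \frac{3}{110}$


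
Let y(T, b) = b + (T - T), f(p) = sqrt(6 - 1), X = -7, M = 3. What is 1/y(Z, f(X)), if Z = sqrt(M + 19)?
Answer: sqrt(5)/5 ≈ 0.44721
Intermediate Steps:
Z = sqrt(22) (Z = sqrt(3 + 19) = sqrt(22) ≈ 4.6904)
f(p) = sqrt(5)
y(T, b) = b (y(T, b) = b + 0 = b)
1/y(Z, f(X)) = 1/(sqrt(5)) = sqrt(5)/5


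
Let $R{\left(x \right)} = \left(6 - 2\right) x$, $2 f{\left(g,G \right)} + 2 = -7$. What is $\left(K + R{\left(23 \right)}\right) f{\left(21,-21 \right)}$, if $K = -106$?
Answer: $63$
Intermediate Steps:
$f{\left(g,G \right)} = - \frac{9}{2}$ ($f{\left(g,G \right)} = -1 + \frac{1}{2} \left(-7\right) = -1 - \frac{7}{2} = - \frac{9}{2}$)
$R{\left(x \right)} = 4 x$
$\left(K + R{\left(23 \right)}\right) f{\left(21,-21 \right)} = \left(-106 + 4 \cdot 23\right) \left(- \frac{9}{2}\right) = \left(-106 + 92\right) \left(- \frac{9}{2}\right) = \left(-14\right) \left(- \frac{9}{2}\right) = 63$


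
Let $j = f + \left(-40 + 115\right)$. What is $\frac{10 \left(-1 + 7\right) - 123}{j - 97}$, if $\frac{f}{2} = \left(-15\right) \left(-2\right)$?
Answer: $- \frac{63}{38} \approx -1.6579$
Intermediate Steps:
$f = 60$ ($f = 2 \left(\left(-15\right) \left(-2\right)\right) = 2 \cdot 30 = 60$)
$j = 135$ ($j = 60 + \left(-40 + 115\right) = 60 + 75 = 135$)
$\frac{10 \left(-1 + 7\right) - 123}{j - 97} = \frac{10 \left(-1 + 7\right) - 123}{135 - 97} = \frac{10 \cdot 6 - 123}{38} = \left(60 - 123\right) \frac{1}{38} = \left(-63\right) \frac{1}{38} = - \frac{63}{38}$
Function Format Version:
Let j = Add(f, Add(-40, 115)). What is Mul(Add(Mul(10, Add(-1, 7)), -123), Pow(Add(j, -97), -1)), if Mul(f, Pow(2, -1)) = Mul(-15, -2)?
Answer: Rational(-63, 38) ≈ -1.6579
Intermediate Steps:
f = 60 (f = Mul(2, Mul(-15, -2)) = Mul(2, 30) = 60)
j = 135 (j = Add(60, Add(-40, 115)) = Add(60, 75) = 135)
Mul(Add(Mul(10, Add(-1, 7)), -123), Pow(Add(j, -97), -1)) = Mul(Add(Mul(10, Add(-1, 7)), -123), Pow(Add(135, -97), -1)) = Mul(Add(Mul(10, 6), -123), Pow(38, -1)) = Mul(Add(60, -123), Rational(1, 38)) = Mul(-63, Rational(1, 38)) = Rational(-63, 38)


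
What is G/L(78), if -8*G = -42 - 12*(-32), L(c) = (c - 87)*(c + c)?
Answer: 19/624 ≈ 0.030449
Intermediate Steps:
L(c) = 2*c*(-87 + c) (L(c) = (-87 + c)*(2*c) = 2*c*(-87 + c))
G = -171/4 (G = -(-42 - 12*(-32))/8 = -(-42 + 384)/8 = -⅛*342 = -171/4 ≈ -42.750)
G/L(78) = -171*1/(156*(-87 + 78))/4 = -171/(4*(2*78*(-9))) = -171/4/(-1404) = -171/4*(-1/1404) = 19/624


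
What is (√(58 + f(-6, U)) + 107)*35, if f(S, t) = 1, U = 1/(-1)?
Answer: 3745 + 35*√59 ≈ 4013.8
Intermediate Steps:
U = -1 (U = 1*(-1) = -1)
(√(58 + f(-6, U)) + 107)*35 = (√(58 + 1) + 107)*35 = (√59 + 107)*35 = (107 + √59)*35 = 3745 + 35*√59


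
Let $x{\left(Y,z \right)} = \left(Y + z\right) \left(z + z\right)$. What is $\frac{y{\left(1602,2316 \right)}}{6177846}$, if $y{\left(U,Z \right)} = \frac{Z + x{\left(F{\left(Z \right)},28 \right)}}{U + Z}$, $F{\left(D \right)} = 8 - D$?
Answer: $- \frac{10447}{2017066719} \approx -5.1793 \cdot 10^{-6}$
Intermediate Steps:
$x{\left(Y,z \right)} = 2 z \left(Y + z\right)$ ($x{\left(Y,z \right)} = \left(Y + z\right) 2 z = 2 z \left(Y + z\right)$)
$y{\left(U,Z \right)} = \frac{2016 - 55 Z}{U + Z}$ ($y{\left(U,Z \right)} = \frac{Z + 2 \cdot 28 \left(\left(8 - Z\right) + 28\right)}{U + Z} = \frac{Z + 2 \cdot 28 \left(36 - Z\right)}{U + Z} = \frac{Z - \left(-2016 + 56 Z\right)}{U + Z} = \frac{2016 - 55 Z}{U + Z}$)
$\frac{y{\left(1602,2316 \right)}}{6177846} = \frac{\frac{1}{1602 + 2316} \left(2016 - 127380\right)}{6177846} = \frac{2016 - 127380}{3918} \cdot \frac{1}{6177846} = \frac{1}{3918} \left(-125364\right) \frac{1}{6177846} = \left(- \frac{20894}{653}\right) \frac{1}{6177846} = - \frac{10447}{2017066719}$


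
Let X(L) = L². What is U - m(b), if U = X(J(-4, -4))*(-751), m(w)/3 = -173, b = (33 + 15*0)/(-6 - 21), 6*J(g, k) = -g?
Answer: 1667/9 ≈ 185.22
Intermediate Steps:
J(g, k) = -g/6 (J(g, k) = (-g)/6 = -g/6)
b = -11/9 (b = (33 + 0)/(-27) = 33*(-1/27) = -11/9 ≈ -1.2222)
m(w) = -519 (m(w) = 3*(-173) = -519)
U = -3004/9 (U = (-⅙*(-4))²*(-751) = (⅔)²*(-751) = (4/9)*(-751) = -3004/9 ≈ -333.78)
U - m(b) = -3004/9 - 1*(-519) = -3004/9 + 519 = 1667/9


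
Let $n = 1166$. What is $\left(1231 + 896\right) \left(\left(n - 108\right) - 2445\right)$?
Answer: $-2950149$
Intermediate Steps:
$\left(1231 + 896\right) \left(\left(n - 108\right) - 2445\right) = \left(1231 + 896\right) \left(\left(1166 - 108\right) - 2445\right) = 2127 \left(1058 - 2445\right) = 2127 \left(-1387\right) = -2950149$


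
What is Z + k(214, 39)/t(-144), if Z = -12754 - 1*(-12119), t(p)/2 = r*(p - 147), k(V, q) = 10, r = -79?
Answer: -14598010/22989 ≈ -635.00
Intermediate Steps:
t(p) = 23226 - 158*p (t(p) = 2*(-79*(p - 147)) = 2*(-79*(-147 + p)) = 2*(11613 - 79*p) = 23226 - 158*p)
Z = -635 (Z = -12754 + 12119 = -635)
Z + k(214, 39)/t(-144) = -635 + 10/(23226 - 158*(-144)) = -635 + 10/(23226 + 22752) = -635 + 10/45978 = -635 + 10*(1/45978) = -635 + 5/22989 = -14598010/22989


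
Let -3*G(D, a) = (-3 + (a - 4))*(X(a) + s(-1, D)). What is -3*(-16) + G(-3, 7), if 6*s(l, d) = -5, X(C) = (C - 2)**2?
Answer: 48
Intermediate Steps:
X(C) = (-2 + C)**2
s(l, d) = -5/6 (s(l, d) = (1/6)*(-5) = -5/6)
G(D, a) = -(-7 + a)*(-5/6 + (-2 + a)**2)/3 (G(D, a) = -(-3 + (a - 4))*((-2 + a)**2 - 5/6)/3 = -(-3 + (-4 + a))*(-5/6 + (-2 + a)**2)/3 = -(-7 + a)*(-5/6 + (-2 + a)**2)/3)
-3*(-16) + G(-3, 7) = -3*(-16) + (133/18 - 187/18*7 - 1/3*7**3 + (11/3)*7**2) = 48 + (133/18 - 1309/18 - 1/3*343 + (11/3)*49) = 48 + (133/18 - 1309/18 - 343/3 + 539/3) = 48 + 0 = 48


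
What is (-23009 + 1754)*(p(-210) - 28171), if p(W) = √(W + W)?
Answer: 598774605 - 42510*I*√105 ≈ 5.9877e+8 - 4.356e+5*I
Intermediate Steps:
p(W) = √2*√W (p(W) = √(2*W) = √2*√W)
(-23009 + 1754)*(p(-210) - 28171) = (-23009 + 1754)*(√2*√(-210) - 28171) = -21255*(√2*(I*√210) - 28171) = -21255*(2*I*√105 - 28171) = -21255*(-28171 + 2*I*√105) = 598774605 - 42510*I*√105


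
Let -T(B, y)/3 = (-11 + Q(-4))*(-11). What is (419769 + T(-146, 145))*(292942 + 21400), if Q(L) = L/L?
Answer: 131847294138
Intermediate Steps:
Q(L) = 1
T(B, y) = -330 (T(B, y) = -3*(-11 + 1)*(-11) = -(-30)*(-11) = -3*110 = -330)
(419769 + T(-146, 145))*(292942 + 21400) = (419769 - 330)*(292942 + 21400) = 419439*314342 = 131847294138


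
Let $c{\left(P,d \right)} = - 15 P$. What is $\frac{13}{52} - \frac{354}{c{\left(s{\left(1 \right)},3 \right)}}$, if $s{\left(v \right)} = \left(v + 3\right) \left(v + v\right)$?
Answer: $\frac{16}{5} \approx 3.2$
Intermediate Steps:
$s{\left(v \right)} = 2 v \left(3 + v\right)$ ($s{\left(v \right)} = \left(3 + v\right) 2 v = 2 v \left(3 + v\right)$)
$\frac{13}{52} - \frac{354}{c{\left(s{\left(1 \right)},3 \right)}} = \frac{13}{52} - \frac{354}{\left(-15\right) 2 \cdot 1 \left(3 + 1\right)} = 13 \cdot \frac{1}{52} - \frac{354}{\left(-15\right) 2 \cdot 1 \cdot 4} = \frac{1}{4} - \frac{354}{\left(-15\right) 8} = \frac{1}{4} - \frac{354}{-120} = \frac{1}{4} - - \frac{59}{20} = \frac{1}{4} + \frac{59}{20} = \frac{16}{5}$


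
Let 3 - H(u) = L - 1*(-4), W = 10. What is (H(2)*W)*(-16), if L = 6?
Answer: 1120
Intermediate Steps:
H(u) = -7 (H(u) = 3 - (6 - 1*(-4)) = 3 - (6 + 4) = 3 - 1*10 = 3 - 10 = -7)
(H(2)*W)*(-16) = -7*10*(-16) = -70*(-16) = 1120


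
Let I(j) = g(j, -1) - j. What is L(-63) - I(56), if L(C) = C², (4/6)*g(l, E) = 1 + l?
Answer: 7879/2 ≈ 3939.5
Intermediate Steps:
g(l, E) = 3/2 + 3*l/2 (g(l, E) = 3*(1 + l)/2 = 3/2 + 3*l/2)
I(j) = 3/2 + j/2 (I(j) = (3/2 + 3*j/2) - j = 3/2 + j/2)
L(-63) - I(56) = (-63)² - (3/2 + (½)*56) = 3969 - (3/2 + 28) = 3969 - 1*59/2 = 3969 - 59/2 = 7879/2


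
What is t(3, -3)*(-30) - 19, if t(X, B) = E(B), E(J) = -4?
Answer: 101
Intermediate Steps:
t(X, B) = -4
t(3, -3)*(-30) - 19 = -4*(-30) - 19 = 120 - 19 = 101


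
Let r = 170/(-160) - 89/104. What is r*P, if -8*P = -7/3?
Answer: -931/1664 ≈ -0.55949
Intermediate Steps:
r = -399/208 (r = 170*(-1/160) - 89*1/104 = -17/16 - 89/104 = -399/208 ≈ -1.9183)
P = 7/24 (P = -(-7)/(8*3) = -(-7)/24 = -1/8*(-7/3) = 7/24 ≈ 0.29167)
r*P = -399/208*7/24 = -931/1664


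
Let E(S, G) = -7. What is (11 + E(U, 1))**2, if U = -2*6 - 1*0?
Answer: 16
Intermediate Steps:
U = -12 (U = -12 + 0 = -12)
(11 + E(U, 1))**2 = (11 - 7)**2 = 4**2 = 16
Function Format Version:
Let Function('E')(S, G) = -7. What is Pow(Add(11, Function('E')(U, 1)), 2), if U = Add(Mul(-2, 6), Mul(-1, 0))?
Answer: 16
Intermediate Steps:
U = -12 (U = Add(-12, 0) = -12)
Pow(Add(11, Function('E')(U, 1)), 2) = Pow(Add(11, -7), 2) = Pow(4, 2) = 16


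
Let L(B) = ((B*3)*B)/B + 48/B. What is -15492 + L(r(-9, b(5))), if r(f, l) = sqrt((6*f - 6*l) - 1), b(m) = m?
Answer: -15492 + 207*I*sqrt(85)/85 ≈ -15492.0 + 22.452*I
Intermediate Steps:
r(f, l) = sqrt(-1 - 6*l + 6*f) (r(f, l) = sqrt((-6*l + 6*f) - 1) = sqrt(-1 - 6*l + 6*f))
L(B) = 3*B + 48/B (L(B) = ((3*B)*B)/B + 48/B = (3*B**2)/B + 48/B = 3*B + 48/B)
-15492 + L(r(-9, b(5))) = -15492 + (3*sqrt(-1 - 6*5 + 6*(-9)) + 48/(sqrt(-1 - 6*5 + 6*(-9)))) = -15492 + (3*sqrt(-1 - 30 - 54) + 48/(sqrt(-1 - 30 - 54))) = -15492 + (3*sqrt(-85) + 48/(sqrt(-85))) = -15492 + (3*(I*sqrt(85)) + 48/((I*sqrt(85)))) = -15492 + (3*I*sqrt(85) + 48*(-I*sqrt(85)/85)) = -15492 + (3*I*sqrt(85) - 48*I*sqrt(85)/85) = -15492 + 207*I*sqrt(85)/85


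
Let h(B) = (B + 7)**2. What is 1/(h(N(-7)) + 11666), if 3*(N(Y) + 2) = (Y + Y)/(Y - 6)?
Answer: 1521/17787667 ≈ 8.5509e-5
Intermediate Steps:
N(Y) = -2 + 2*Y/(3*(-6 + Y)) (N(Y) = -2 + ((Y + Y)/(Y - 6))/3 = -2 + ((2*Y)/(-6 + Y))/3 = -2 + (2*Y/(-6 + Y))/3 = -2 + 2*Y/(3*(-6 + Y)))
h(B) = (7 + B)**2
1/(h(N(-7)) + 11666) = 1/((7 + 4*(9 - 1*(-7))/(3*(-6 - 7)))**2 + 11666) = 1/((7 + (4/3)*(9 + 7)/(-13))**2 + 11666) = 1/((7 + (4/3)*(-1/13)*16)**2 + 11666) = 1/((7 - 64/39)**2 + 11666) = 1/((209/39)**2 + 11666) = 1/(43681/1521 + 11666) = 1/(17787667/1521) = 1521/17787667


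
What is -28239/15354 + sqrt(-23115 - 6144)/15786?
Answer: -9413/5118 + I*sqrt(3251)/5262 ≈ -1.8392 + 0.010836*I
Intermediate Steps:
-28239/15354 + sqrt(-23115 - 6144)/15786 = -28239*1/15354 + sqrt(-29259)*(1/15786) = -9413/5118 + (3*I*sqrt(3251))*(1/15786) = -9413/5118 + I*sqrt(3251)/5262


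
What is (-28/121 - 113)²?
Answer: 187717401/14641 ≈ 12821.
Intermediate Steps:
(-28/121 - 113)² = (-13701/121)² = 187717401/14641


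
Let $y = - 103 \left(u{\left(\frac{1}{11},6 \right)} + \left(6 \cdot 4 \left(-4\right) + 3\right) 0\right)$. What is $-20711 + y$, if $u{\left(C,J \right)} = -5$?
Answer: $-20196$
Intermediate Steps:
$y = 515$ ($y = - 103 \left(-5 + \left(6 \cdot 4 \left(-4\right) + 3\right) 0\right) = - 103 \left(-5 + \left(24 \left(-4\right) + 3\right) 0\right) = - 103 \left(-5 + \left(-96 + 3\right) 0\right) = - 103 \left(-5 - 0\right) = - 103 \left(-5 + 0\right) = \left(-103\right) \left(-5\right) = 515$)
$-20711 + y = -20711 + 515 = -20196$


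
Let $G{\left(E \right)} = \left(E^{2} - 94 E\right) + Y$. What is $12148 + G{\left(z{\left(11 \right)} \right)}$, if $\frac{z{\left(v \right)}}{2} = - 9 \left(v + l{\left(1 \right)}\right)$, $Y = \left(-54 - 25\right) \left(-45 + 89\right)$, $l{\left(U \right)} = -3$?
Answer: $42944$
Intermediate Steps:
$Y = -3476$ ($Y = \left(-79\right) 44 = -3476$)
$z{\left(v \right)} = 54 - 18 v$ ($z{\left(v \right)} = 2 \left(- 9 \left(v - 3\right)\right) = 2 \left(- 9 \left(-3 + v\right)\right) = 2 \left(27 - 9 v\right) = 54 - 18 v$)
$G{\left(E \right)} = -3476 + E^{2} - 94 E$ ($G{\left(E \right)} = \left(E^{2} - 94 E\right) - 3476 = -3476 + E^{2} - 94 E$)
$12148 + G{\left(z{\left(11 \right)} \right)} = 12148 - \left(3476 - \left(54 - 198\right)^{2} + 94 \left(54 - 198\right)\right) = 12148 - \left(-10060 - 20736\right) = 12148 + \left(-3476 + 20736 + 13536\right) = 12148 + 30796 = 42944$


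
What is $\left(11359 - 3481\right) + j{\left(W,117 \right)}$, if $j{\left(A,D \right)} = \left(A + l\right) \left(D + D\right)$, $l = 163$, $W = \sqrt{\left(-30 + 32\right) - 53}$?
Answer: $46020 + 234 i \sqrt{51} \approx 46020.0 + 1671.1 i$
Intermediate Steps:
$W = i \sqrt{51}$ ($W = \sqrt{2 - 53} = \sqrt{-51} = i \sqrt{51} \approx 7.1414 i$)
$j{\left(A,D \right)} = 2 D \left(163 + A\right)$ ($j{\left(A,D \right)} = \left(A + 163\right) \left(D + D\right) = \left(163 + A\right) 2 D = 2 D \left(163 + A\right)$)
$\left(11359 - 3481\right) + j{\left(W,117 \right)} = \left(11359 - 3481\right) + 2 \cdot 117 \left(163 + i \sqrt{51}\right) = 7878 + \left(38142 + 234 i \sqrt{51}\right) = 46020 + 234 i \sqrt{51}$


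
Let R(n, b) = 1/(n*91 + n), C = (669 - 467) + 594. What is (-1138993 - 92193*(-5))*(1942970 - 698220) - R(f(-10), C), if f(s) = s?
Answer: -776457324759999/920 ≈ -8.4398e+11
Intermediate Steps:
C = 796 (C = 202 + 594 = 796)
R(n, b) = 1/(92*n) (R(n, b) = 1/(91*n + n) = 1/(92*n))
(-1138993 - 92193*(-5))*(1942970 - 698220) - R(f(-10), C) = (-1138993 - 92193*(-5))*(1942970 - 698220) - 1/(92*(-10)) = (-1138993 + 460965)*1244750 - (-1)/(92*10) = -678028*1244750 - 1*(-1/920) = -843975353000 + 1/920 = -776457324759999/920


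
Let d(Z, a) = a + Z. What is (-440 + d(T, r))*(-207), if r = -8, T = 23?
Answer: 87975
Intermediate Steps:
d(Z, a) = Z + a
(-440 + d(T, r))*(-207) = (-440 + (23 - 8))*(-207) = (-440 + 15)*(-207) = -425*(-207) = 87975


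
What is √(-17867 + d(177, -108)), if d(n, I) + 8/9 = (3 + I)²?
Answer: I*√61586/3 ≈ 82.722*I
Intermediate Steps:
d(n, I) = -8/9 + (3 + I)²
√(-17867 + d(177, -108)) = √(-17867 + (-8/9 + (3 - 108)²)) = √(-17867 + (-8/9 + (-105)²)) = √(-17867 + (-8/9 + 11025)) = √(-17867 + 99217/9) = √(-61586/9) = I*√61586/3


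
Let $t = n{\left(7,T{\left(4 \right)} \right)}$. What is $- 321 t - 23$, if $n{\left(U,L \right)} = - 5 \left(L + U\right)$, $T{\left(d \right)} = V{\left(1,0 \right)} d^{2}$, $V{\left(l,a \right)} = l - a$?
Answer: $36892$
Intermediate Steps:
$T{\left(d \right)} = d^{2}$ ($T{\left(d \right)} = \left(1 - 0\right) d^{2} = \left(1 + 0\right) d^{2} = 1 d^{2} = d^{2}$)
$n{\left(U,L \right)} = - 5 L - 5 U$
$t = -115$ ($t = - 5 \cdot 4^{2} - 35 = \left(-5\right) 16 - 35 = -80 - 35 = -115$)
$- 321 t - 23 = \left(-321\right) \left(-115\right) - 23 = 36915 - 23 = 36892$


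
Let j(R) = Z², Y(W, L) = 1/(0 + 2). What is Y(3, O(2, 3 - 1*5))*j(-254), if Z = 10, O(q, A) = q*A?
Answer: 50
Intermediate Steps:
O(q, A) = A*q
Y(W, L) = ½ (Y(W, L) = 1/2 = ½)
j(R) = 100 (j(R) = 10² = 100)
Y(3, O(2, 3 - 1*5))*j(-254) = (½)*100 = 50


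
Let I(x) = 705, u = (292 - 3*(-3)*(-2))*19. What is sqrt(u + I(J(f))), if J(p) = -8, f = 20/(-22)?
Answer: sqrt(5911) ≈ 76.883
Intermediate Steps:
f = -10/11 (f = 20*(-1/22) = -10/11 ≈ -0.90909)
u = 5206 (u = (292 + 9*(-2))*19 = (292 - 18)*19 = 274*19 = 5206)
sqrt(u + I(J(f))) = sqrt(5206 + 705) = sqrt(5911)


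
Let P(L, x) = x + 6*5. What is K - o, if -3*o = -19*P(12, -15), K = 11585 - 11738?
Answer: -248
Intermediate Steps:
P(L, x) = 30 + x (P(L, x) = x + 30 = 30 + x)
K = -153
o = 95 (o = -(-19)*(30 - 15)/3 = -(-19)*15/3 = -⅓*(-285) = 95)
K - o = -153 - 1*95 = -153 - 95 = -248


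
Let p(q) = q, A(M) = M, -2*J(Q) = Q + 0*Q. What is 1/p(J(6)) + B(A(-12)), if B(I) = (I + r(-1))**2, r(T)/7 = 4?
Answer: 767/3 ≈ 255.67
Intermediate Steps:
r(T) = 28 (r(T) = 7*4 = 28)
J(Q) = -Q/2 (J(Q) = -(Q + 0*Q)/2 = -(Q + 0)/2 = -Q/2)
B(I) = (28 + I)**2 (B(I) = (I + 28)**2 = (28 + I)**2)
1/p(J(6)) + B(A(-12)) = 1/(-1/2*6) + (28 - 12)**2 = 1/(-3) + 16**2 = -1/3 + 256 = 767/3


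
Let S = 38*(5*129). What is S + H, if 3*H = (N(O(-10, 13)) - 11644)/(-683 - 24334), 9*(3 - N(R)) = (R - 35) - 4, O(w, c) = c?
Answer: 16555604833/675459 ≈ 24510.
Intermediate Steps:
N(R) = 22/3 - R/9 (N(R) = 3 - ((R - 35) - 4)/9 = 3 - ((-35 + R) - 4)/9 = 3 - (-39 + R)/9 = 3 + (13/3 - R/9) = 22/3 - R/9)
S = 24510 (S = 38*645 = 24510)
H = 104743/675459 (H = (((22/3 - ⅑*13) - 11644)/(-683 - 24334))/3 = (((22/3 - 13/9) - 11644)/(-25017))/3 = ((53/9 - 11644)*(-1/25017))/3 = (-104743/9*(-1/25017))/3 = (⅓)*(104743/225153) = 104743/675459 ≈ 0.15507)
S + H = 24510 + 104743/675459 = 16555604833/675459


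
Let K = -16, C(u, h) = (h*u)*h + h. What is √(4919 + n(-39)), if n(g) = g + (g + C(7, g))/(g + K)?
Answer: √14180705/55 ≈ 68.468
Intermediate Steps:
C(u, h) = h + u*h² (C(u, h) = u*h² + h = h + u*h²)
n(g) = g + (g + g*(1 + 7*g))/(-16 + g) (n(g) = g + (g + g*(1 + g*7))/(g - 16) = g + (g + g*(1 + 7*g))/(-16 + g))
√(4919 + n(-39)) = √(4919 + 2*(-39)*(-7 + 4*(-39))/(-16 - 39)) = √(4919 + 2*(-39)*(-7 - 156)/(-55)) = √(4919 + 2*(-39)*(-1/55)*(-163)) = √(4919 - 12714/55) = √(257831/55) = √14180705/55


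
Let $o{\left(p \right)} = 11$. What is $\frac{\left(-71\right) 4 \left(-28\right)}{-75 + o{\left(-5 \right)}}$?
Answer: $- \frac{497}{4} \approx -124.25$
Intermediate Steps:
$\frac{\left(-71\right) 4 \left(-28\right)}{-75 + o{\left(-5 \right)}} = \frac{\left(-71\right) 4 \left(-28\right)}{-75 + 11} = \frac{\left(-71\right) \left(-112\right)}{-64} = 7952 \left(- \frac{1}{64}\right) = - \frac{497}{4}$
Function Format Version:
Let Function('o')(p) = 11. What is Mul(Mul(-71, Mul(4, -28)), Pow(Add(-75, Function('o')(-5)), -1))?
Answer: Rational(-497, 4) ≈ -124.25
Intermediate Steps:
Mul(Mul(-71, Mul(4, -28)), Pow(Add(-75, Function('o')(-5)), -1)) = Mul(Mul(-71, Mul(4, -28)), Pow(Add(-75, 11), -1)) = Mul(Mul(-71, -112), Pow(-64, -1)) = Mul(7952, Rational(-1, 64)) = Rational(-497, 4)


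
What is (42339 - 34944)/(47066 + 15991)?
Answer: 2465/21019 ≈ 0.11727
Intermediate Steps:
(42339 - 34944)/(47066 + 15991) = 7395/63057 = 7395*(1/63057) = 2465/21019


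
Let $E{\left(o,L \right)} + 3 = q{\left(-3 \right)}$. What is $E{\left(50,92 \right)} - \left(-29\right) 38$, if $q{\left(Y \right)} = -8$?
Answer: $1091$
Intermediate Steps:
$E{\left(o,L \right)} = -11$ ($E{\left(o,L \right)} = -3 - 8 = -11$)
$E{\left(50,92 \right)} - \left(-29\right) 38 = -11 - \left(-29\right) 38 = -11 - -1102 = -11 + 1102 = 1091$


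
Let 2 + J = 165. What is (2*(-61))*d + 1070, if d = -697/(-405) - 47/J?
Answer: 59097778/66015 ≈ 895.22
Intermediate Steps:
J = 163 (J = -2 + 165 = 163)
d = 94576/66015 (d = -697/(-405) - 47/163 = -697*(-1/405) - 47*1/163 = 697/405 - 47/163 = 94576/66015 ≈ 1.4326)
(2*(-61))*d + 1070 = (2*(-61))*(94576/66015) + 1070 = -122*94576/66015 + 1070 = -11538272/66015 + 1070 = 59097778/66015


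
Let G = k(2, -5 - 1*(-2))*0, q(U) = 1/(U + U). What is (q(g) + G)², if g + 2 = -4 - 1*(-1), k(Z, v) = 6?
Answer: 1/100 ≈ 0.010000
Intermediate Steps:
g = -5 (g = -2 + (-4 - 1*(-1)) = -2 + (-4 + 1) = -2 - 3 = -5)
q(U) = 1/(2*U)
G = 0 (G = 6*0 = 0)
(q(g) + G)² = ((½)/(-5) + 0)² = ((½)*(-⅕) + 0)² = (-⅒ + 0)² = (-⅒)² = 1/100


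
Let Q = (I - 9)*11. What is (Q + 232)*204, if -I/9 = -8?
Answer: 188700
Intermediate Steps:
I = 72 (I = -9*(-8) = 72)
Q = 693 (Q = (72 - 9)*11 = 63*11 = 693)
(Q + 232)*204 = (693 + 232)*204 = 925*204 = 188700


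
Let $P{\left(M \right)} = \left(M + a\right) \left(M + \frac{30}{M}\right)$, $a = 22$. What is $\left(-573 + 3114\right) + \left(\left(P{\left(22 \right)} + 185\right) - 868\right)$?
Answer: $2886$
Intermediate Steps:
$P{\left(M \right)} = \left(22 + M\right) \left(M + \frac{30}{M}\right)$ ($P{\left(M \right)} = \left(M + 22\right) \left(M + \frac{30}{M}\right) = \left(22 + M\right) \left(M + \frac{30}{M}\right)$)
$\left(-573 + 3114\right) + \left(\left(P{\left(22 \right)} + 185\right) - 868\right) = \left(-573 + 3114\right) + \left(\left(\left(30 + 22^{2} + 22 \cdot 22 + \frac{660}{22}\right) + 185\right) - 868\right) = 2541 + \left(\left(\left(30 + 484 + 484 + 660 \cdot \frac{1}{22}\right) + 185\right) - 868\right) = 2541 + \left(\left(\left(30 + 484 + 484 + 30\right) + 185\right) - 868\right) = 2541 + \left(\left(1028 + 185\right) - 868\right) = 2541 + \left(1213 - 868\right) = 2541 + 345 = 2886$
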